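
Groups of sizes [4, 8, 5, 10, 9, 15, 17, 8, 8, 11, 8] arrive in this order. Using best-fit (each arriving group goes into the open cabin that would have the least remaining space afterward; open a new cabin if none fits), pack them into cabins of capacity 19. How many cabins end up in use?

  4 → cabin 1 (new)  [load 4/19]
  8 → cabin 1  [load 12/19]
  5 → cabin 1  [load 17/19]
  10 → cabin 2 (new)  [load 10/19]
  9 → cabin 2  [load 19/19]
  15 → cabin 3 (new)  [load 15/19]
  17 → cabin 4 (new)  [load 17/19]
  8 → cabin 5 (new)  [load 8/19]
  8 → cabin 5  [load 16/19]
  11 → cabin 6 (new)  [load 11/19]
  8 → cabin 6  [load 19/19]
6 cabins opened.

6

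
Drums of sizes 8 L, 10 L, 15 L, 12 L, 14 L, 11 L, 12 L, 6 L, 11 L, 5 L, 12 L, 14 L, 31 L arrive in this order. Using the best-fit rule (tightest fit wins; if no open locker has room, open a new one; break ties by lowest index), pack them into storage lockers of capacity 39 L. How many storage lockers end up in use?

5

  8 → locker 1 (new)  [load 8/39]
  10 → locker 1  [load 18/39]
  15 → locker 1  [load 33/39]
  12 → locker 2 (new)  [load 12/39]
  14 → locker 2  [load 26/39]
  11 → locker 2  [load 37/39]
  12 → locker 3 (new)  [load 12/39]
  6 → locker 1  [load 39/39]
  11 → locker 3  [load 23/39]
  5 → locker 3  [load 28/39]
  12 → locker 4 (new)  [load 12/39]
  14 → locker 4  [load 26/39]
  31 → locker 5 (new)  [load 31/39]
5 storage lockers opened.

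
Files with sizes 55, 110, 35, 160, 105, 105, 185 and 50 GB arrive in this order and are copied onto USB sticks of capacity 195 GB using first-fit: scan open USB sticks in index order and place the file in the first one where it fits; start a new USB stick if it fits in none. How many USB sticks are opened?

5

  55 → USB stick 1 (new)  [load 55/195]
  110 → USB stick 1  [load 165/195]
  35 → USB stick 2 (new)  [load 35/195]
  160 → USB stick 2  [load 195/195]
  105 → USB stick 3 (new)  [load 105/195]
  105 → USB stick 4 (new)  [load 105/195]
  185 → USB stick 5 (new)  [load 185/195]
  50 → USB stick 3  [load 155/195]
5 USB sticks opened.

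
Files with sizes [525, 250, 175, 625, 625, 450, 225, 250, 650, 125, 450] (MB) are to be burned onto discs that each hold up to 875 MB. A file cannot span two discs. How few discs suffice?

6

Total = 650 + 625 + 625 + 525 + 450 + 450 + 250 + 250 + 225 + 175 + 125 = 4350 MB.
Lower bound: ⌈4350/875⌉ = 5 discs.
Also, 6 files each exceed 875/2 MB, and no two of those can share a disc, so at least 6 discs are needed.
A packing using 6 discs:
  disc 1: 650 + 225 = 875
  disc 2: 625 + 250 = 875
  disc 3: 625 + 250 = 875
  disc 4: 525 + 175 + 125 = 825
  disc 5: 450 = 450
  disc 6: 450 = 450
This matches the lower bound, so 6 is optimal.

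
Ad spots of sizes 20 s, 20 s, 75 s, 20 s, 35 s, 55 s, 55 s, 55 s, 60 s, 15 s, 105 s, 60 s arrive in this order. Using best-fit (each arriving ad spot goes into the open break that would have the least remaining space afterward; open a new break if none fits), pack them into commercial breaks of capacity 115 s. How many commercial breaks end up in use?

  20 → break 1 (new)  [load 20/115]
  20 → break 1  [load 40/115]
  75 → break 1  [load 115/115]
  20 → break 2 (new)  [load 20/115]
  35 → break 2  [load 55/115]
  55 → break 2  [load 110/115]
  55 → break 3 (new)  [load 55/115]
  55 → break 3  [load 110/115]
  60 → break 4 (new)  [load 60/115]
  15 → break 4  [load 75/115]
  105 → break 5 (new)  [load 105/115]
  60 → break 6 (new)  [load 60/115]
6 commercial breaks opened.

6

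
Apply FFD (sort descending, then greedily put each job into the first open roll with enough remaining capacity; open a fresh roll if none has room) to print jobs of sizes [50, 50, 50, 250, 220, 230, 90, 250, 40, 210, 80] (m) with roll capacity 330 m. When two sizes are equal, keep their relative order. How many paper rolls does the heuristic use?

Sorted descending: 250, 250, 230, 220, 210, 90, 80, 50, 50, 50, 40.
  250 → roll 1 (new)  [load 250/330]
  250 → roll 2 (new)  [load 250/330]
  230 → roll 3 (new)  [load 230/330]
  220 → roll 4 (new)  [load 220/330]
  210 → roll 5 (new)  [load 210/330]
  90 → roll 3  [load 320/330]
  80 → roll 1  [load 330/330]
  50 → roll 2  [load 300/330]
  50 → roll 4  [load 270/330]
  50 → roll 4  [load 320/330]
  40 → roll 5  [load 250/330]
5 paper rolls opened.

5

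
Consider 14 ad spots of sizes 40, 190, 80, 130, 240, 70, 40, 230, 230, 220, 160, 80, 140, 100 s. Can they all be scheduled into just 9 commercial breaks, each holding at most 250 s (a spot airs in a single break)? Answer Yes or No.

A valid assignment using 9 commercial breaks:
  break 1: 240 = 240
  break 2: 230 = 230
  break 3: 230 = 230
  break 4: 220 = 220
  break 5: 190 + 40 = 230
  break 6: 160 + 80 = 240
  break 7: 140 + 100 = 240
  break 8: 130 + 80 + 40 = 250
  break 9: 70 = 70
Every load is within 250 s, so 9 commercial breaks suffice.

Yes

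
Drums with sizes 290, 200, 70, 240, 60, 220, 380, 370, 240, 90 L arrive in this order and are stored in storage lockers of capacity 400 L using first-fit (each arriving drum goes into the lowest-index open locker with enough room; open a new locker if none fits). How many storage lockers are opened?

7

  290 → locker 1 (new)  [load 290/400]
  200 → locker 2 (new)  [load 200/400]
  70 → locker 1  [load 360/400]
  240 → locker 3 (new)  [load 240/400]
  60 → locker 2  [load 260/400]
  220 → locker 4 (new)  [load 220/400]
  380 → locker 5 (new)  [load 380/400]
  370 → locker 6 (new)  [load 370/400]
  240 → locker 7 (new)  [load 240/400]
  90 → locker 2  [load 350/400]
7 storage lockers opened.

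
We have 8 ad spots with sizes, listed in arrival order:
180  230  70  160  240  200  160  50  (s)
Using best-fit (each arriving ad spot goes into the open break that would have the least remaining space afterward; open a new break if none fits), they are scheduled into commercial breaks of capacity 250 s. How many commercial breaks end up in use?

6

  180 → break 1 (new)  [load 180/250]
  230 → break 2 (new)  [load 230/250]
  70 → break 1  [load 250/250]
  160 → break 3 (new)  [load 160/250]
  240 → break 4 (new)  [load 240/250]
  200 → break 5 (new)  [load 200/250]
  160 → break 6 (new)  [load 160/250]
  50 → break 5  [load 250/250]
6 commercial breaks opened.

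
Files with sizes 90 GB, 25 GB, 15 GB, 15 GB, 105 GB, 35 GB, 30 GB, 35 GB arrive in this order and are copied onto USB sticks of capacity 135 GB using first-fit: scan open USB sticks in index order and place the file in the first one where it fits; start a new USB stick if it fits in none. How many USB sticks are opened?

3

  90 → USB stick 1 (new)  [load 90/135]
  25 → USB stick 1  [load 115/135]
  15 → USB stick 1  [load 130/135]
  15 → USB stick 2 (new)  [load 15/135]
  105 → USB stick 2  [load 120/135]
  35 → USB stick 3 (new)  [load 35/135]
  30 → USB stick 3  [load 65/135]
  35 → USB stick 3  [load 100/135]
3 USB sticks opened.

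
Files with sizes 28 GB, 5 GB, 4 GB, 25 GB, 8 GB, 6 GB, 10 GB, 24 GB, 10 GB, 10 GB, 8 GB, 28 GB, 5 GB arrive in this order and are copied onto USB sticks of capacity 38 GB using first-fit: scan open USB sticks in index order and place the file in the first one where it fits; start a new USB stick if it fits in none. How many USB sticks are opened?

  28 → USB stick 1 (new)  [load 28/38]
  5 → USB stick 1  [load 33/38]
  4 → USB stick 1  [load 37/38]
  25 → USB stick 2 (new)  [load 25/38]
  8 → USB stick 2  [load 33/38]
  6 → USB stick 3 (new)  [load 6/38]
  10 → USB stick 3  [load 16/38]
  24 → USB stick 4 (new)  [load 24/38]
  10 → USB stick 3  [load 26/38]
  10 → USB stick 3  [load 36/38]
  8 → USB stick 4  [load 32/38]
  28 → USB stick 5 (new)  [load 28/38]
  5 → USB stick 2  [load 38/38]
5 USB sticks opened.

5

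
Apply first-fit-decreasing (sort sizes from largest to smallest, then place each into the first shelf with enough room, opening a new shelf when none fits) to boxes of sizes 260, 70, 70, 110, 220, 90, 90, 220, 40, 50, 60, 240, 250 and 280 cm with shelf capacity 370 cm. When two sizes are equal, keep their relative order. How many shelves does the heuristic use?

Sorted descending: 280, 260, 250, 240, 220, 220, 110, 90, 90, 70, 70, 60, 50, 40.
  280 → shelf 1 (new)  [load 280/370]
  260 → shelf 2 (new)  [load 260/370]
  250 → shelf 3 (new)  [load 250/370]
  240 → shelf 4 (new)  [load 240/370]
  220 → shelf 5 (new)  [load 220/370]
  220 → shelf 6 (new)  [load 220/370]
  110 → shelf 2  [load 370/370]
  90 → shelf 1  [load 370/370]
  90 → shelf 3  [load 340/370]
  70 → shelf 4  [load 310/370]
  70 → shelf 5  [load 290/370]
  60 → shelf 4  [load 370/370]
  50 → shelf 5  [load 340/370]
  40 → shelf 6  [load 260/370]
6 shelves opened.

6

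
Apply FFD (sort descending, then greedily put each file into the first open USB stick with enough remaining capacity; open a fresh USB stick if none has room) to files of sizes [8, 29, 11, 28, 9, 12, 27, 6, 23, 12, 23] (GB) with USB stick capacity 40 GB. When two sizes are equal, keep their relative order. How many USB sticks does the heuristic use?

5

Sorted descending: 29, 28, 27, 23, 23, 12, 12, 11, 9, 8, 6.
  29 → USB stick 1 (new)  [load 29/40]
  28 → USB stick 2 (new)  [load 28/40]
  27 → USB stick 3 (new)  [load 27/40]
  23 → USB stick 4 (new)  [load 23/40]
  23 → USB stick 5 (new)  [load 23/40]
  12 → USB stick 2  [load 40/40]
  12 → USB stick 3  [load 39/40]
  11 → USB stick 1  [load 40/40]
  9 → USB stick 4  [load 32/40]
  8 → USB stick 4  [load 40/40]
  6 → USB stick 5  [load 29/40]
5 USB sticks opened.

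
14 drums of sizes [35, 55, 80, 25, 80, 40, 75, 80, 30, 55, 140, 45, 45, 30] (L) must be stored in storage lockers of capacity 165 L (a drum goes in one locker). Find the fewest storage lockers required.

Total = 140 + 80 + 80 + 80 + 75 + 55 + 55 + 45 + 45 + 40 + 35 + 30 + 30 + 25 = 815 L.
Lower bound: ⌈815/165⌉ = 5 storage lockers.
A packing using 5 storage lockers:
  locker 1: 140 + 25 = 165
  locker 2: 80 + 80 = 160
  locker 3: 80 + 55 + 30 = 165
  locker 4: 75 + 55 + 35 = 165
  locker 5: 45 + 45 + 40 + 30 = 160
This matches the lower bound, so 5 is optimal.

5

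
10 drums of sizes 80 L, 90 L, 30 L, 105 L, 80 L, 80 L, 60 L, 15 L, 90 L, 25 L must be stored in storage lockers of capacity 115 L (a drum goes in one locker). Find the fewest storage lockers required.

Total = 105 + 90 + 90 + 80 + 80 + 80 + 60 + 30 + 25 + 15 = 655 L.
Lower bound: ⌈655/115⌉ = 6 storage lockers.
Also, 7 drums each exceed 115/2 L, and no two of those can share a locker, so at least 7 storage lockers are needed.
A packing using 7 storage lockers:
  locker 1: 105 = 105
  locker 2: 90 + 25 = 115
  locker 3: 90 + 15 = 105
  locker 4: 80 + 30 = 110
  locker 5: 80 = 80
  locker 6: 80 = 80
  locker 7: 60 = 60
This matches the lower bound, so 7 is optimal.

7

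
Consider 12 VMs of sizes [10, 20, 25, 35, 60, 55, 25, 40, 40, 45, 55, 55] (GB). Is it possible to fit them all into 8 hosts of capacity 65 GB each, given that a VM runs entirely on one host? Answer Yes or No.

Yes

A valid assignment using 8 hosts:
  host 1: 60 = 60
  host 2: 55 + 10 = 65
  host 3: 55 = 55
  host 4: 55 = 55
  host 5: 45 + 20 = 65
  host 6: 40 + 25 = 65
  host 7: 40 + 25 = 65
  host 8: 35 = 35
Every load is within 65 GB, so 8 hosts suffice.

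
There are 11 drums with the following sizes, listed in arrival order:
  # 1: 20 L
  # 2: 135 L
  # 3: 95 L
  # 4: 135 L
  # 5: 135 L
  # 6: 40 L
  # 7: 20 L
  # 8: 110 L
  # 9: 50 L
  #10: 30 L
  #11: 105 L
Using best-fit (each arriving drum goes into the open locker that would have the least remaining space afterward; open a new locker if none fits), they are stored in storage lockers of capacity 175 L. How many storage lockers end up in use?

  20 → locker 1 (new)  [load 20/175]
  135 → locker 1  [load 155/175]
  95 → locker 2 (new)  [load 95/175]
  135 → locker 3 (new)  [load 135/175]
  135 → locker 4 (new)  [load 135/175]
  40 → locker 3  [load 175/175]
  20 → locker 1  [load 175/175]
  110 → locker 5 (new)  [load 110/175]
  50 → locker 5  [load 160/175]
  30 → locker 4  [load 165/175]
  105 → locker 6 (new)  [load 105/175]
6 storage lockers opened.

6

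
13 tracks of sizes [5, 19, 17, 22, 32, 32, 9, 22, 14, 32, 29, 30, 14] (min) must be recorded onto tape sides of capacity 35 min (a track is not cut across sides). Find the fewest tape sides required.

9

Total = 32 + 32 + 32 + 30 + 29 + 22 + 22 + 19 + 17 + 14 + 14 + 9 + 5 = 277 min.
Lower bound: ⌈277/35⌉ = 8 tape sides.
A packing using 9 tape sides:
  side 1: 32 = 32
  side 2: 32 = 32
  side 3: 32 = 32
  side 4: 30 + 5 = 35
  side 5: 29 = 29
  side 6: 22 + 9 = 31
  side 7: 22 = 22
  side 8: 19 + 14 = 33
  side 9: 17 + 14 = 31
No arrangement into 8 tape sides stays within capacity, so 9 is optimal.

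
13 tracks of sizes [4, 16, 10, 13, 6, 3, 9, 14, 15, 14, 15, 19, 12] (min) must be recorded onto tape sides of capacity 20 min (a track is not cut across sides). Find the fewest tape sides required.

Total = 19 + 16 + 15 + 15 + 14 + 14 + 13 + 12 + 10 + 9 + 6 + 4 + 3 = 150 min.
Lower bound: ⌈150/20⌉ = 8 tape sides.
A packing using 9 tape sides:
  side 1: 19 = 19
  side 2: 16 + 4 = 20
  side 3: 15 + 3 = 18
  side 4: 15 = 15
  side 5: 14 + 6 = 20
  side 6: 14 = 14
  side 7: 13 = 13
  side 8: 12 = 12
  side 9: 10 + 9 = 19
No arrangement into 8 tape sides stays within capacity, so 9 is optimal.

9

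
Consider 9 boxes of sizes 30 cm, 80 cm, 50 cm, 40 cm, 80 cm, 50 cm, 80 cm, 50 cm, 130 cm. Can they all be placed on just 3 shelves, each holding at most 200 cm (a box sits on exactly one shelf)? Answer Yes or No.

Total = 590 cm; ⌈590/200⌉ = 3.
The bound of 3 does not rule out 3, but exhaustive search shows no assignment into 3 shelves of capacity 200 cm exists — the minimum is 4.

No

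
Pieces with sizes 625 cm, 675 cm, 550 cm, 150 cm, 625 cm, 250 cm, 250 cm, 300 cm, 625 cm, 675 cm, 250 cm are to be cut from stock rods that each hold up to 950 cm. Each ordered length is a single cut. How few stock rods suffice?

6

Total = 675 + 675 + 625 + 625 + 625 + 550 + 300 + 250 + 250 + 250 + 150 = 4975 cm.
Lower bound: ⌈4975/950⌉ = 6 stock rods.
A packing using 6 stock rods:
  stock rod 1: 675 + 250 = 925
  stock rod 2: 675 + 250 = 925
  stock rod 3: 625 + 300 = 925
  stock rod 4: 625 + 250 = 875
  stock rod 5: 625 + 150 = 775
  stock rod 6: 550 = 550
This matches the lower bound, so 6 is optimal.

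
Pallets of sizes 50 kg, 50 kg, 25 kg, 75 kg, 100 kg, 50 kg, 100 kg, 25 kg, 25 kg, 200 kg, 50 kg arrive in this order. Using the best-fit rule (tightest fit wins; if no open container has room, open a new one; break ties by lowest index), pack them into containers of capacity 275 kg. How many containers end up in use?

3

  50 → container 1 (new)  [load 50/275]
  50 → container 1  [load 100/275]
  25 → container 1  [load 125/275]
  75 → container 1  [load 200/275]
  100 → container 2 (new)  [load 100/275]
  50 → container 1  [load 250/275]
  100 → container 2  [load 200/275]
  25 → container 1  [load 275/275]
  25 → container 2  [load 225/275]
  200 → container 3 (new)  [load 200/275]
  50 → container 2  [load 275/275]
3 containers opened.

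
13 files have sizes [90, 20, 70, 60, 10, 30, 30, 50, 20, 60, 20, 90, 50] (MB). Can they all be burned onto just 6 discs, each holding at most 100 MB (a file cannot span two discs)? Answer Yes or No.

No

Total = 600 MB; ⌈600/100⌉ = 6.
The bound of 6 does not rule out 6, but exhaustive search shows no assignment into 6 discs of capacity 100 MB exists — the minimum is 7.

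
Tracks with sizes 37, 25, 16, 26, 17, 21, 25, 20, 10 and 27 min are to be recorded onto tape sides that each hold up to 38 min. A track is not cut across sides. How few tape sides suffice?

Total = 37 + 27 + 26 + 25 + 25 + 21 + 20 + 17 + 16 + 10 = 224 min.
Lower bound: ⌈224/38⌉ = 6 tape sides.
Also, 7 tracks each exceed 19 min, and no two of those can share a side, so at least 7 tape sides are needed.
A packing using 7 tape sides:
  side 1: 37 = 37
  side 2: 27 + 10 = 37
  side 3: 26 = 26
  side 4: 25 = 25
  side 5: 25 = 25
  side 6: 21 + 17 = 38
  side 7: 20 + 16 = 36
This matches the lower bound, so 7 is optimal.

7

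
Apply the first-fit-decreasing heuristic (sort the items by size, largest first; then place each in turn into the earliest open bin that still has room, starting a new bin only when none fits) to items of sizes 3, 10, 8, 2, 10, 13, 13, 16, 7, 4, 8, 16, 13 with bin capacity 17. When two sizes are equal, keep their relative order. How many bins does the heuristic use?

Sorted descending: 16, 16, 13, 13, 13, 10, 10, 8, 8, 7, 4, 3, 2.
  16 → bin 1 (new)  [load 16/17]
  16 → bin 2 (new)  [load 16/17]
  13 → bin 3 (new)  [load 13/17]
  13 → bin 4 (new)  [load 13/17]
  13 → bin 5 (new)  [load 13/17]
  10 → bin 6 (new)  [load 10/17]
  10 → bin 7 (new)  [load 10/17]
  8 → bin 8 (new)  [load 8/17]
  8 → bin 8  [load 16/17]
  7 → bin 6  [load 17/17]
  4 → bin 3  [load 17/17]
  3 → bin 4  [load 16/17]
  2 → bin 5  [load 15/17]
8 bins opened.

8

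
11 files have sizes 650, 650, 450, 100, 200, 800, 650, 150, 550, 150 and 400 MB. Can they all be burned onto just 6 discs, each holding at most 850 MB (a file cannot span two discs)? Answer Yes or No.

Yes

A valid assignment using 6 discs:
  disc 1: 800 = 800
  disc 2: 650 + 200 = 850
  disc 3: 650 + 150 = 800
  disc 4: 650 + 150 = 800
  disc 5: 550 + 100 = 650
  disc 6: 450 + 400 = 850
Every load is within 850 MB, so 6 discs suffice.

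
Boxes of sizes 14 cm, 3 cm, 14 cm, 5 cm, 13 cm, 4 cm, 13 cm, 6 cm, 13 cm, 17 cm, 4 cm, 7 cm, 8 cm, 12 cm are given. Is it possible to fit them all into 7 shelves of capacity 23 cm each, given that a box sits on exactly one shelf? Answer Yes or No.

Yes

A valid assignment using 7 shelves:
  shelf 1: 17 + 6 = 23
  shelf 2: 14 + 8 = 22
  shelf 3: 14 + 7 = 21
  shelf 4: 13 + 5 + 4 = 22
  shelf 5: 13 + 4 + 3 = 20
  shelf 6: 13 = 13
  shelf 7: 12 = 12
Every load is within 23 cm, so 7 shelves suffice.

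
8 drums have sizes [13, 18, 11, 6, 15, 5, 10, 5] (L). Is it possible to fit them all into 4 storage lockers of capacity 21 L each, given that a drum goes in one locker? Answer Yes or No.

Total = 83 L; ⌈83/21⌉ = 4.
The bound of 4 does not rule out 4, but exhaustive search shows no assignment into 4 storage lockers of capacity 21 L exists — the minimum is 5.

No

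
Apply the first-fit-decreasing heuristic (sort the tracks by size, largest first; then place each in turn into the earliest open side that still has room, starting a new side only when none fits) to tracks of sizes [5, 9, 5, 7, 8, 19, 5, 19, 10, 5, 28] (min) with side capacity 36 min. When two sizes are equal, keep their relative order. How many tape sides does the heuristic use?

4

Sorted descending: 28, 19, 19, 10, 9, 8, 7, 5, 5, 5, 5.
  28 → side 1 (new)  [load 28/36]
  19 → side 2 (new)  [load 19/36]
  19 → side 3 (new)  [load 19/36]
  10 → side 2  [load 29/36]
  9 → side 3  [load 28/36]
  8 → side 1  [load 36/36]
  7 → side 2  [load 36/36]
  5 → side 3  [load 33/36]
  5 → side 4 (new)  [load 5/36]
  5 → side 4  [load 10/36]
  5 → side 4  [load 15/36]
4 tape sides opened.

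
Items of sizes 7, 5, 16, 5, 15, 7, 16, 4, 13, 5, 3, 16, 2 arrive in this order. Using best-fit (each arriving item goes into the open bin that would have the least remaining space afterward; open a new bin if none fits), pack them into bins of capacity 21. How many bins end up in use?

6

  7 → bin 1 (new)  [load 7/21]
  5 → bin 1  [load 12/21]
  16 → bin 2 (new)  [load 16/21]
  5 → bin 2  [load 21/21]
  15 → bin 3 (new)  [load 15/21]
  7 → bin 1  [load 19/21]
  16 → bin 4 (new)  [load 16/21]
  4 → bin 4  [load 20/21]
  13 → bin 5 (new)  [load 13/21]
  5 → bin 3  [load 20/21]
  3 → bin 5  [load 16/21]
  16 → bin 6 (new)  [load 16/21]
  2 → bin 1  [load 21/21]
6 bins opened.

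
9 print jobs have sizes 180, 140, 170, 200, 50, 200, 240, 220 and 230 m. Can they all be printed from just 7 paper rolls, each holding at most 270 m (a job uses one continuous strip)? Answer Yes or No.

Total = 1630 m; ⌈1630/270⌉ = 7.
8 print jobs each exceed half the capacity and cannot share a roll, forcing at least 8 paper rolls.
At least 8 paper rolls are required, but only 7 are allowed.

No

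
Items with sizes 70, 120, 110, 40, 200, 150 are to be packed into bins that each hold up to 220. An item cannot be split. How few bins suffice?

Total = 200 + 150 + 120 + 110 + 70 + 40 = 690.
Lower bound: ⌈690/220⌉ = 4 bins.
A packing using 4 bins:
  bin 1: 200 = 200
  bin 2: 150 + 70 = 220
  bin 3: 120 + 40 = 160
  bin 4: 110 = 110
This matches the lower bound, so 4 is optimal.

4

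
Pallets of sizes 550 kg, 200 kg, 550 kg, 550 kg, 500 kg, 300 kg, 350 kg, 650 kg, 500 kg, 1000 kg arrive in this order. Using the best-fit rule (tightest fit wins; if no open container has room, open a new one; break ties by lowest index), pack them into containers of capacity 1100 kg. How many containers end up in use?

  550 → container 1 (new)  [load 550/1100]
  200 → container 1  [load 750/1100]
  550 → container 2 (new)  [load 550/1100]
  550 → container 2  [load 1100/1100]
  500 → container 3 (new)  [load 500/1100]
  300 → container 1  [load 1050/1100]
  350 → container 3  [load 850/1100]
  650 → container 4 (new)  [load 650/1100]
  500 → container 5 (new)  [load 500/1100]
  1000 → container 6 (new)  [load 1000/1100]
6 containers opened.

6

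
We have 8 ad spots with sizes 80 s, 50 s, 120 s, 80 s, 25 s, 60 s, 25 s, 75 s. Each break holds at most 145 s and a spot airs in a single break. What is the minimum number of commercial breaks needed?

4

Total = 120 + 80 + 80 + 75 + 60 + 50 + 25 + 25 = 515 s.
Lower bound: ⌈515/145⌉ = 4 commercial breaks.
A packing using 4 commercial breaks:
  break 1: 120 + 25 = 145
  break 2: 80 + 60 = 140
  break 3: 80 + 50 = 130
  break 4: 75 + 25 = 100
This matches the lower bound, so 4 is optimal.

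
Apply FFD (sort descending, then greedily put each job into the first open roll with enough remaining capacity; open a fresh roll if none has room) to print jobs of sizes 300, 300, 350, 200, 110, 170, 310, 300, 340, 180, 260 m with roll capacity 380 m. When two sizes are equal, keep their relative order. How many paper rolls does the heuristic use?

Sorted descending: 350, 340, 310, 300, 300, 300, 260, 200, 180, 170, 110.
  350 → roll 1 (new)  [load 350/380]
  340 → roll 2 (new)  [load 340/380]
  310 → roll 3 (new)  [load 310/380]
  300 → roll 4 (new)  [load 300/380]
  300 → roll 5 (new)  [load 300/380]
  300 → roll 6 (new)  [load 300/380]
  260 → roll 7 (new)  [load 260/380]
  200 → roll 8 (new)  [load 200/380]
  180 → roll 8  [load 380/380]
  170 → roll 9 (new)  [load 170/380]
  110 → roll 7  [load 370/380]
9 paper rolls opened.

9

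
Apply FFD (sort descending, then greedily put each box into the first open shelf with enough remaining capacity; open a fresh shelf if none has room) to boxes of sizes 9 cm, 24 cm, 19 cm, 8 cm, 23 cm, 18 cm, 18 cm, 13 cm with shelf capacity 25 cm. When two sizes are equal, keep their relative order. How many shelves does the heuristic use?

Sorted descending: 24, 23, 19, 18, 18, 13, 9, 8.
  24 → shelf 1 (new)  [load 24/25]
  23 → shelf 2 (new)  [load 23/25]
  19 → shelf 3 (new)  [load 19/25]
  18 → shelf 4 (new)  [load 18/25]
  18 → shelf 5 (new)  [load 18/25]
  13 → shelf 6 (new)  [load 13/25]
  9 → shelf 6  [load 22/25]
  8 → shelf 7 (new)  [load 8/25]
7 shelves opened.

7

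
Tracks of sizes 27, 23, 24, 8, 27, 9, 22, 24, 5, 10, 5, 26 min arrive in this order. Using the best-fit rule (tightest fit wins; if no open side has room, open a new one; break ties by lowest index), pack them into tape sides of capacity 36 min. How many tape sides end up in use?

  27 → side 1 (new)  [load 27/36]
  23 → side 2 (new)  [load 23/36]
  24 → side 3 (new)  [load 24/36]
  8 → side 1  [load 35/36]
  27 → side 4 (new)  [load 27/36]
  9 → side 4  [load 36/36]
  22 → side 5 (new)  [load 22/36]
  24 → side 6 (new)  [load 24/36]
  5 → side 3  [load 29/36]
  10 → side 6  [load 34/36]
  5 → side 3  [load 34/36]
  26 → side 7 (new)  [load 26/36]
7 tape sides opened.

7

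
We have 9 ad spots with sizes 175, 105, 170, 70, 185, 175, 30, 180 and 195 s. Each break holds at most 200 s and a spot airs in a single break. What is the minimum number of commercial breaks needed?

Total = 195 + 185 + 180 + 175 + 175 + 170 + 105 + 70 + 30 = 1285 s.
Lower bound: ⌈1285/200⌉ = 7 commercial breaks.
A packing using 7 commercial breaks:
  break 1: 195 = 195
  break 2: 185 = 185
  break 3: 180 = 180
  break 4: 175 = 175
  break 5: 175 = 175
  break 6: 170 + 30 = 200
  break 7: 105 + 70 = 175
This matches the lower bound, so 7 is optimal.

7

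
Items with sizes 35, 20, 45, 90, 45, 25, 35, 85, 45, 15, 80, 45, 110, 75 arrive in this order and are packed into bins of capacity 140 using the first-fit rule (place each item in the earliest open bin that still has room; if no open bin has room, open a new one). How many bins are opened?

6

  35 → bin 1 (new)  [load 35/140]
  20 → bin 1  [load 55/140]
  45 → bin 1  [load 100/140]
  90 → bin 2 (new)  [load 90/140]
  45 → bin 2  [load 135/140]
  25 → bin 1  [load 125/140]
  35 → bin 3 (new)  [load 35/140]
  85 → bin 3  [load 120/140]
  45 → bin 4 (new)  [load 45/140]
  15 → bin 1  [load 140/140]
  80 → bin 4  [load 125/140]
  45 → bin 5 (new)  [load 45/140]
  110 → bin 6 (new)  [load 110/140]
  75 → bin 5  [load 120/140]
6 bins opened.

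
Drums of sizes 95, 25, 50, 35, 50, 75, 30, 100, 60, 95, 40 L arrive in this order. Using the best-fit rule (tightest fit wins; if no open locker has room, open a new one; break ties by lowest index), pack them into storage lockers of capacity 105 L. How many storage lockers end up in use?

7

  95 → locker 1 (new)  [load 95/105]
  25 → locker 2 (new)  [load 25/105]
  50 → locker 2  [load 75/105]
  35 → locker 3 (new)  [load 35/105]
  50 → locker 3  [load 85/105]
  75 → locker 4 (new)  [load 75/105]
  30 → locker 2  [load 105/105]
  100 → locker 5 (new)  [load 100/105]
  60 → locker 6 (new)  [load 60/105]
  95 → locker 7 (new)  [load 95/105]
  40 → locker 6  [load 100/105]
7 storage lockers opened.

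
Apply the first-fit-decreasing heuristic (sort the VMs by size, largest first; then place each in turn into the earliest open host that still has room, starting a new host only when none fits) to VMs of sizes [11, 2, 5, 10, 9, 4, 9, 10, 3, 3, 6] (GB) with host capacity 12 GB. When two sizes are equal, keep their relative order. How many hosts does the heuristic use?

Sorted descending: 11, 10, 10, 9, 9, 6, 5, 4, 3, 3, 2.
  11 → host 1 (new)  [load 11/12]
  10 → host 2 (new)  [load 10/12]
  10 → host 3 (new)  [load 10/12]
  9 → host 4 (new)  [load 9/12]
  9 → host 5 (new)  [load 9/12]
  6 → host 6 (new)  [load 6/12]
  5 → host 6  [load 11/12]
  4 → host 7 (new)  [load 4/12]
  3 → host 4  [load 12/12]
  3 → host 5  [load 12/12]
  2 → host 2  [load 12/12]
7 hosts opened.

7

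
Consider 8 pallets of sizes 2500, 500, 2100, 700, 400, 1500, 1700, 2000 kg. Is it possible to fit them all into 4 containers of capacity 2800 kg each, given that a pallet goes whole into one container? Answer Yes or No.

Total = 11400 kg; ⌈11400/2800⌉ = 5.
At least 5 containers are required, but only 4 are allowed.

No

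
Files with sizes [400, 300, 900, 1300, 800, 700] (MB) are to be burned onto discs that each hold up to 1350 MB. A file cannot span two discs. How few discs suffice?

4

Total = 1300 + 900 + 800 + 700 + 400 + 300 = 4400 MB.
Lower bound: ⌈4400/1350⌉ = 4 discs.
A packing using 4 discs:
  disc 1: 1300 = 1300
  disc 2: 900 + 400 = 1300
  disc 3: 800 + 300 = 1100
  disc 4: 700 = 700
This matches the lower bound, so 4 is optimal.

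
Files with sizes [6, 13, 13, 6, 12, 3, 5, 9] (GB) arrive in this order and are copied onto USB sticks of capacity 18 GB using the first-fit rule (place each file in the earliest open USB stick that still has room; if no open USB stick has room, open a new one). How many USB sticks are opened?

5

  6 → USB stick 1 (new)  [load 6/18]
  13 → USB stick 2 (new)  [load 13/18]
  13 → USB stick 3 (new)  [load 13/18]
  6 → USB stick 1  [load 12/18]
  12 → USB stick 4 (new)  [load 12/18]
  3 → USB stick 1  [load 15/18]
  5 → USB stick 2  [load 18/18]
  9 → USB stick 5 (new)  [load 9/18]
5 USB sticks opened.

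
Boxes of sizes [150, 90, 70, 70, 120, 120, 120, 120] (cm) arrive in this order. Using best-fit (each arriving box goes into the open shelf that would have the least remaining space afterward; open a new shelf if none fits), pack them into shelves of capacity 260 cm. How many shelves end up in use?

4

  150 → shelf 1 (new)  [load 150/260]
  90 → shelf 1  [load 240/260]
  70 → shelf 2 (new)  [load 70/260]
  70 → shelf 2  [load 140/260]
  120 → shelf 2  [load 260/260]
  120 → shelf 3 (new)  [load 120/260]
  120 → shelf 3  [load 240/260]
  120 → shelf 4 (new)  [load 120/260]
4 shelves opened.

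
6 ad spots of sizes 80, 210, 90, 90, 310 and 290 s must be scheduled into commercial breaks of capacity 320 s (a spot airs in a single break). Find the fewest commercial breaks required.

Total = 310 + 290 + 210 + 90 + 90 + 80 = 1070 s.
Lower bound: ⌈1070/320⌉ = 4 commercial breaks.
A packing using 4 commercial breaks:
  break 1: 310 = 310
  break 2: 290 = 290
  break 3: 210 + 90 = 300
  break 4: 90 + 80 = 170
This matches the lower bound, so 4 is optimal.

4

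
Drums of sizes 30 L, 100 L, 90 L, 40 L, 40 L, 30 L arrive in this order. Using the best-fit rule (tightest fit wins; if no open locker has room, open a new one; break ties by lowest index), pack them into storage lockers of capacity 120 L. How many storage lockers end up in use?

3

  30 → locker 1 (new)  [load 30/120]
  100 → locker 2 (new)  [load 100/120]
  90 → locker 1  [load 120/120]
  40 → locker 3 (new)  [load 40/120]
  40 → locker 3  [load 80/120]
  30 → locker 3  [load 110/120]
3 storage lockers opened.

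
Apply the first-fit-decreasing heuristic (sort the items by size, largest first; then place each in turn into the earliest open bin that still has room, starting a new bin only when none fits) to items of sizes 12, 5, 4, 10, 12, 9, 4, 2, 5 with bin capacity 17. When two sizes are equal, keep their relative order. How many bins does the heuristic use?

Sorted descending: 12, 12, 10, 9, 5, 5, 4, 4, 2.
  12 → bin 1 (new)  [load 12/17]
  12 → bin 2 (new)  [load 12/17]
  10 → bin 3 (new)  [load 10/17]
  9 → bin 4 (new)  [load 9/17]
  5 → bin 1  [load 17/17]
  5 → bin 2  [load 17/17]
  4 → bin 3  [load 14/17]
  4 → bin 4  [load 13/17]
  2 → bin 3  [load 16/17]
4 bins opened.

4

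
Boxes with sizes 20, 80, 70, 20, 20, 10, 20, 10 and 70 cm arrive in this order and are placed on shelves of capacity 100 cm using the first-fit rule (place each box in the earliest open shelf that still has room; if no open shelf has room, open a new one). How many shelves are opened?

  20 → shelf 1 (new)  [load 20/100]
  80 → shelf 1  [load 100/100]
  70 → shelf 2 (new)  [load 70/100]
  20 → shelf 2  [load 90/100]
  20 → shelf 3 (new)  [load 20/100]
  10 → shelf 2  [load 100/100]
  20 → shelf 3  [load 40/100]
  10 → shelf 3  [load 50/100]
  70 → shelf 4 (new)  [load 70/100]
4 shelves opened.

4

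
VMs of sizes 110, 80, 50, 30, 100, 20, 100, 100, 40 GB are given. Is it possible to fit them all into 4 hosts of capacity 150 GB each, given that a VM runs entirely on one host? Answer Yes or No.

Total = 630 GB; ⌈630/150⌉ = 5.
At least 5 hosts are required, but only 4 are allowed.

No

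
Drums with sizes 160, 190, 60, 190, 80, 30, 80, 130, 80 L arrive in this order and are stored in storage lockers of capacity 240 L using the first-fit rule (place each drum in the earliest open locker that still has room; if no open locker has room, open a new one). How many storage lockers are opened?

5

  160 → locker 1 (new)  [load 160/240]
  190 → locker 2 (new)  [load 190/240]
  60 → locker 1  [load 220/240]
  190 → locker 3 (new)  [load 190/240]
  80 → locker 4 (new)  [load 80/240]
  30 → locker 2  [load 220/240]
  80 → locker 4  [load 160/240]
  130 → locker 5 (new)  [load 130/240]
  80 → locker 4  [load 240/240]
5 storage lockers opened.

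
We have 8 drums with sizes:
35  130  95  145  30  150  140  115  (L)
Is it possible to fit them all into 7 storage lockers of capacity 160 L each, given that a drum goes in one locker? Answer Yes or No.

Yes

A valid assignment using 6 storage lockers:
  locker 1: 150 = 150
  locker 2: 145 = 145
  locker 3: 140 = 140
  locker 4: 130 + 30 = 160
  locker 5: 115 + 35 = 150
  locker 6: 95 = 95
That uses only 6 ≤ 7, so 7 storage lockers are enough.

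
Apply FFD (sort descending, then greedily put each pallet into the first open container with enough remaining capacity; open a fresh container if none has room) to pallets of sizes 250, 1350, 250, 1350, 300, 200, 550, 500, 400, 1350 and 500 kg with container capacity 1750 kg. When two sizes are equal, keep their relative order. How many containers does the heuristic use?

Sorted descending: 1350, 1350, 1350, 550, 500, 500, 400, 300, 250, 250, 200.
  1350 → container 1 (new)  [load 1350/1750]
  1350 → container 2 (new)  [load 1350/1750]
  1350 → container 3 (new)  [load 1350/1750]
  550 → container 4 (new)  [load 550/1750]
  500 → container 4  [load 1050/1750]
  500 → container 4  [load 1550/1750]
  400 → container 1  [load 1750/1750]
  300 → container 2  [load 1650/1750]
  250 → container 3  [load 1600/1750]
  250 → container 5 (new)  [load 250/1750]
  200 → container 4  [load 1750/1750]
5 containers opened.

5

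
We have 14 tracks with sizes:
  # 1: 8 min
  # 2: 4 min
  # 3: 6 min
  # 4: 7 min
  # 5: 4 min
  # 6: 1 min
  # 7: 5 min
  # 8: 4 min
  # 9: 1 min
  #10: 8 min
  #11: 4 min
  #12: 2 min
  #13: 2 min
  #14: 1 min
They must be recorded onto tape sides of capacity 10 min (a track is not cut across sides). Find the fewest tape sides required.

6

Total = 8 + 8 + 7 + 6 + 5 + 4 + 4 + 4 + 4 + 2 + 2 + 1 + 1 + 1 = 57 min.
Lower bound: ⌈57/10⌉ = 6 tape sides.
A packing using 6 tape sides:
  side 1: 8 + 2 = 10
  side 2: 8 + 2 = 10
  side 3: 7 + 1 + 1 + 1 = 10
  side 4: 6 + 4 = 10
  side 5: 5 + 4 = 9
  side 6: 4 + 4 = 8
This matches the lower bound, so 6 is optimal.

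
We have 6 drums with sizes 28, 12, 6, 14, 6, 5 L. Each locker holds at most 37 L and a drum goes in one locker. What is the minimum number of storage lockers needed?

Total = 28 + 14 + 12 + 6 + 6 + 5 = 71 L.
Lower bound: ⌈71/37⌉ = 2 storage lockers.
A packing using 2 storage lockers:
  locker 1: 28 + 6 = 34
  locker 2: 14 + 12 + 6 + 5 = 37
This matches the lower bound, so 2 is optimal.

2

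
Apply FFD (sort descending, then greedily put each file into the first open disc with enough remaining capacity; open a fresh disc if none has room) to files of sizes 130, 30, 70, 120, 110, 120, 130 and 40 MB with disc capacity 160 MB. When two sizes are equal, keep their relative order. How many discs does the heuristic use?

Sorted descending: 130, 130, 120, 120, 110, 70, 40, 30.
  130 → disc 1 (new)  [load 130/160]
  130 → disc 2 (new)  [load 130/160]
  120 → disc 3 (new)  [load 120/160]
  120 → disc 4 (new)  [load 120/160]
  110 → disc 5 (new)  [load 110/160]
  70 → disc 6 (new)  [load 70/160]
  40 → disc 3  [load 160/160]
  30 → disc 1  [load 160/160]
6 discs opened.

6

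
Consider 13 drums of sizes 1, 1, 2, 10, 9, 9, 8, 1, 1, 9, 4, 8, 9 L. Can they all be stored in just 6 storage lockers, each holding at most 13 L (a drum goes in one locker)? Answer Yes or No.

Total = 72 L; ⌈72/13⌉ = 6.
7 drums each exceed half the capacity and cannot share a locker, forcing at least 7 storage lockers.
At least 7 storage lockers are required, but only 6 are allowed.

No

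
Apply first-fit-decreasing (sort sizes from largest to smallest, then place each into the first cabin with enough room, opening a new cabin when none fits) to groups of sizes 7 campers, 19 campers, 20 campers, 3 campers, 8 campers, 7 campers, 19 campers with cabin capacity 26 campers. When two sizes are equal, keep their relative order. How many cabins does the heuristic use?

4

Sorted descending: 20, 19, 19, 8, 7, 7, 3.
  20 → cabin 1 (new)  [load 20/26]
  19 → cabin 2 (new)  [load 19/26]
  19 → cabin 3 (new)  [load 19/26]
  8 → cabin 4 (new)  [load 8/26]
  7 → cabin 2  [load 26/26]
  7 → cabin 3  [load 26/26]
  3 → cabin 1  [load 23/26]
4 cabins opened.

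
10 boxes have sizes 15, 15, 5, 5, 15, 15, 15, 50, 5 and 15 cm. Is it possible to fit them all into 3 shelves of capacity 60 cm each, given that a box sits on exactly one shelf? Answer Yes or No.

Yes

A valid assignment using 3 shelves:
  shelf 1: 50 + 5 + 5 = 60
  shelf 2: 15 + 15 + 15 + 15 = 60
  shelf 3: 15 + 15 + 5 = 35
Every load is within 60 cm, so 3 shelves suffice.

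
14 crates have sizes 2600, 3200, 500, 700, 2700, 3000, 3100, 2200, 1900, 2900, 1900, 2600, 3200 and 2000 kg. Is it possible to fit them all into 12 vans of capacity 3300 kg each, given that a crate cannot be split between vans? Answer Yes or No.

Yes

A valid assignment using 12 vans:
  van 1: 3200 = 3200
  van 2: 3200 = 3200
  van 3: 3100 = 3100
  van 4: 3000 = 3000
  van 5: 2900 = 2900
  van 6: 2700 + 500 = 3200
  van 7: 2600 + 700 = 3300
  van 8: 2600 = 2600
  van 9: 2200 = 2200
  van 10: 2000 = 2000
  van 11: 1900 = 1900
  van 12: 1900 = 1900
Every load is within 3300 kg, so 12 vans suffice.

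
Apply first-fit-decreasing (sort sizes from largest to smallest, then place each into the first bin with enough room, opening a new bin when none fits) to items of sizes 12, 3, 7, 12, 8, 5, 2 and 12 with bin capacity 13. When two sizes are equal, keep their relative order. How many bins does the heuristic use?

Sorted descending: 12, 12, 12, 8, 7, 5, 3, 2.
  12 → bin 1 (new)  [load 12/13]
  12 → bin 2 (new)  [load 12/13]
  12 → bin 3 (new)  [load 12/13]
  8 → bin 4 (new)  [load 8/13]
  7 → bin 5 (new)  [load 7/13]
  5 → bin 4  [load 13/13]
  3 → bin 5  [load 10/13]
  2 → bin 5  [load 12/13]
5 bins opened.

5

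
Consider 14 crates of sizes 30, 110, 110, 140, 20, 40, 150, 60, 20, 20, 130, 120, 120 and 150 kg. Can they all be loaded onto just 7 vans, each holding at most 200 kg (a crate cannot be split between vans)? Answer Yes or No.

Total = 1220 kg; ⌈1220/200⌉ = 7.
8 crates each exceed half the capacity and cannot share a van, forcing at least 8 vans.
At least 8 vans are required, but only 7 are allowed.

No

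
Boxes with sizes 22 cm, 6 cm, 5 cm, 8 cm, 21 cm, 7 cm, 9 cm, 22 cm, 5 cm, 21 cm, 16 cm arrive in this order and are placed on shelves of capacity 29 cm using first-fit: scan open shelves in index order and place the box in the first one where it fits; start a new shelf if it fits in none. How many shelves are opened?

6

  22 → shelf 1 (new)  [load 22/29]
  6 → shelf 1  [load 28/29]
  5 → shelf 2 (new)  [load 5/29]
  8 → shelf 2  [load 13/29]
  21 → shelf 3 (new)  [load 21/29]
  7 → shelf 2  [load 20/29]
  9 → shelf 2  [load 29/29]
  22 → shelf 4 (new)  [load 22/29]
  5 → shelf 3  [load 26/29]
  21 → shelf 5 (new)  [load 21/29]
  16 → shelf 6 (new)  [load 16/29]
6 shelves opened.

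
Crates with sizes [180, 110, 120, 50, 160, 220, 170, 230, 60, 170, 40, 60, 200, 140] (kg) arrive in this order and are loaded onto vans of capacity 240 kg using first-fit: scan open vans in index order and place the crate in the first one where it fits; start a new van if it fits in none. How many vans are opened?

9

  180 → van 1 (new)  [load 180/240]
  110 → van 2 (new)  [load 110/240]
  120 → van 2  [load 230/240]
  50 → van 1  [load 230/240]
  160 → van 3 (new)  [load 160/240]
  220 → van 4 (new)  [load 220/240]
  170 → van 5 (new)  [load 170/240]
  230 → van 6 (new)  [load 230/240]
  60 → van 3  [load 220/240]
  170 → van 7 (new)  [load 170/240]
  40 → van 5  [load 210/240]
  60 → van 7  [load 230/240]
  200 → van 8 (new)  [load 200/240]
  140 → van 9 (new)  [load 140/240]
9 vans opened.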